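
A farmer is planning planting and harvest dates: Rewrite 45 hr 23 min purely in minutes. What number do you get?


Hours: 45
Extra minutes: 23
Minutes per hour: 60
Hours to minutes: 45 x 60 = 2700
Total: 2700 + 23 = 2723

2723


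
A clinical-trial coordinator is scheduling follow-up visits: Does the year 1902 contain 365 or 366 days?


Year: 1902
Check leap year rules:
Divisible by 4? No
1902 is not a leap year
Days: 365

365


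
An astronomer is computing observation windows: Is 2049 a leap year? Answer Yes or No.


Year: 2049
Divisible by 4? 2049 / 4 = 512.25 -> No
Not divisible by 4, so NOT a leap year

No


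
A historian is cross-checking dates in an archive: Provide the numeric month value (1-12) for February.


Calendar month order:
1. January
2. February <--
3. March
February is month number 2

2


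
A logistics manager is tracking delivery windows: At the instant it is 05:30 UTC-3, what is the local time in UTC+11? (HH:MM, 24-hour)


Local time: 05:30 at UTC-3 (offset -3h)
Target zone: UTC+11 (offset 11h)
Difference: 11 - (-3) = 14 hours
Calculation: 5 + (14) = 19
Result: 19:30

19:30


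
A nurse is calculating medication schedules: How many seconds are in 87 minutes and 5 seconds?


Minutes: 87
Seconds: 5
Convert minutes to seconds: 87 x 60 = 5220
Add remaining seconds: 5220 + 5 = 5225

5225


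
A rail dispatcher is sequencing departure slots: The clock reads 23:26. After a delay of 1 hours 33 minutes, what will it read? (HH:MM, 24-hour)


Start time: 23:26
Adding: 1 hours 33 minutes
Minutes: 26 + 33 = 59
Hours: 23 + 1 + 0 = 24
Hour wraparound: 24 mod 24 = 0
Result: 00:59

00:59


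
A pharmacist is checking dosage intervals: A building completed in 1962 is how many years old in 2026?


Birth year: 1962
Current year: 2026
Age = current year - birth year
Age = 2026 - 1962 = 64

64


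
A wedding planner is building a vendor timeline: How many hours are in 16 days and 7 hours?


Days: 16
Extra hours: 7
Hours per day: 24
Days to hours: 16 x 24 = 384
Total: 384 + 7 = 391

391


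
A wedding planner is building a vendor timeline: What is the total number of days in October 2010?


Month: October
Year: 2010
October is a 31-day month
Total: 31 days

31


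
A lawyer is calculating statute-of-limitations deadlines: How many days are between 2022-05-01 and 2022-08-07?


Start date: 2022-05-01
End date: 2022-08-07
May 2022: +31 days
Jun 2022: +30 days
Jul 2022: +31 days
Aug 2022: +6 days
Total: 98 days

98


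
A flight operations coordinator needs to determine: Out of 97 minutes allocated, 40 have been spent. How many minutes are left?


Total budget: 97 minutes
Time used: 40 minutes
Remaining: 97 - 40 = 57 minutes
Percent used: 41.2%
Percent remaining: 58.8%

57


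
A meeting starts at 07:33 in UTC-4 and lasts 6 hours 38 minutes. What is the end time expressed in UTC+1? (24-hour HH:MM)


Start: 07:33 in UTC-4
Step 1 - add duration:
  minutes: 33 + 38 = 71 (carry 1h)
  hours: 7 + 6 + 1 = 14
  end in UTC-4: 14:11
Step 2 - convert UTC-4 -> UTC+1:
  offset difference: 1 - (-4) = 5 hours
  14 + (5) = 19 -> mod 24 = 19
Result: 19:11 in UTC+1

19:11


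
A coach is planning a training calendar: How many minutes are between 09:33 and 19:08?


Start time: 09:33 = 573 minutes from midnight
End time: 19:08 = 1148 minutes from midnight
Difference: 1148 - 573 = 575 minutes
That is 9 hours and 35 minutes

575


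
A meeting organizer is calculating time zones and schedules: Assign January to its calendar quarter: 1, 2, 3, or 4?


Month: January (month 1)
Q1: January-March (months 1-3)
Q2: April-June (months 4-6)
Q3: July-September (months 7-9)
Q4: October-December (months 10-12)
Month 1 falls in Q1

1


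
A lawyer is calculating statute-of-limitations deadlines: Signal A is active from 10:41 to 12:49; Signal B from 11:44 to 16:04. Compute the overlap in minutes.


Interval A: [641, 769] minutes from midnight
Interval B: [704, 964] minutes from midnight
Overlap start = max(641, 704) = 704
Overlap end = min(769, 964) = 769
Overlap = 769 - 704 = 65 minutes

65


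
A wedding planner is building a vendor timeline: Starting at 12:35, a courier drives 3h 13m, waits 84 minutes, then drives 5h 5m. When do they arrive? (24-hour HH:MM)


Depart: 12:35
Leg 1: +193 min -> 15:48
Layover: +84 min -> 17:12
Leg 2: +305 min -> 22:17
Total travel: 582 minutes = 9h 42m
Arrival: 22:17

22:17


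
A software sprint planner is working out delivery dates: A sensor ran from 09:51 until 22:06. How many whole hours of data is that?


Start: 09:51
End: 22:06
Hour difference: 22 - 9 = 13 hours
Minute difference: 6 - 51 = -45 minutes
Total minutes: 735
Complete hours: 735 / 60 = 12 (remainder 15)

12


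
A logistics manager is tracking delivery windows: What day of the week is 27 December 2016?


Date: 2016-12-27
January 1, 2016 is a Friday
Day of year: 362
Offset from Jan 1: 361 days
361 mod 7 = 4
Result: Tuesday

Tuesday


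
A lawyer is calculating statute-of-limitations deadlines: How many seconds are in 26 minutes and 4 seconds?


Minutes: 26
Extra seconds: 4
Seconds per minute: 60
Minutes to seconds: 26 x 60 = 1560
Total: 1560 + 4 = 1564

1564


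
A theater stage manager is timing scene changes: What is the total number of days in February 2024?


Month: February
Year: 2024
2024 is a leap year
February has 29 days
Total: 29 days

29


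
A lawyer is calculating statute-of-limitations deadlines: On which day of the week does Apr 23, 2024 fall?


Date: 2024-04-23
January 1, 2024 is a Monday
Day of year: 114
Offset from Jan 1: 113 days
113 mod 7 = 1
Result: Tuesday

Tuesday


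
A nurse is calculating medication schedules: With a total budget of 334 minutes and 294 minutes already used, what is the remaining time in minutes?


Total budget: 334 minutes
Time used: 294 minutes
Remaining: 334 - 294 = 40 minutes
Percent used: 88.0%
Percent remaining: 12.0%

40


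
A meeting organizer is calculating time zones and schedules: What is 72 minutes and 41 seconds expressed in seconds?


Minutes: 72
Extra seconds: 41
Seconds per minute: 60
Minutes to seconds: 72 x 60 = 4320
Total: 4320 + 41 = 4361

4361


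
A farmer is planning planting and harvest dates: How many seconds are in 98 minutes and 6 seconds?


Minutes: 98
Seconds: 6
Convert minutes to seconds: 98 x 60 = 5880
Add remaining seconds: 5880 + 6 = 5886

5886


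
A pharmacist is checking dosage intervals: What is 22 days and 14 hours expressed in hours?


Days: 22
Extra hours: 14
Hours per day: 24
Days to hours: 22 x 24 = 528
Total: 528 + 14 = 542

542


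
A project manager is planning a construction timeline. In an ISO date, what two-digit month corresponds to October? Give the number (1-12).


Calendar month order:
9. September
10. October <--
11. November
October is month number 10

10


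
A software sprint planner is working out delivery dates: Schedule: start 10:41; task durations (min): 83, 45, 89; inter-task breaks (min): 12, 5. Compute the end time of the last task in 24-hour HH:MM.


Start: 10:41 = 641 min from midnight
  after task 1 (83 min): 12:04
  after break (12 min): 12:16
  after task 2 (45 min): 13:01
  after break (5 min): 13:06
  after task 3 (89 min): 14:35
Total elapsed: 234 minutes
End time: 14:35

14:35


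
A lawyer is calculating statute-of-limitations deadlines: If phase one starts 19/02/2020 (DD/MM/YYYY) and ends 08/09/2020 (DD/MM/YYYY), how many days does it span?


Start date: 2020-02-19
End date: 2020-09-08
Feb 2020: +11 days
Mar 2020: +31 days
Apr 2020: +30 days
... (5 more months)
Total: 202 days

202


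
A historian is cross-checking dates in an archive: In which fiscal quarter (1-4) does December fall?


Month: December (month 12)
Q1: January-March (months 1-3)
Q2: April-June (months 4-6)
Q3: July-September (months 7-9)
Q4: October-December (months 10-12)
Month 12 falls in Q4

4


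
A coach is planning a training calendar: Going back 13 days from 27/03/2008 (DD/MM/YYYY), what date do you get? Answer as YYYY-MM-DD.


Start: 2008-03-27
Subtracting 13 days
Days already passed in March: 27
Result: 2008-03-14

2008-03-14


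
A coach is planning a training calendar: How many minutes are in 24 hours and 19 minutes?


Hours: 24
Minutes: 19
Convert hours to minutes: 24 x 60 = 1440
Add remaining minutes: 1440 + 19 = 1459

1459


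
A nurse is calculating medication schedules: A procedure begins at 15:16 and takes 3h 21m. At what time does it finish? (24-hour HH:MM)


Start time: 15:16
Adding: 3 hours 21 minutes
Minutes: 16 + 21 = 37
Hours: 15 + 3 + 0 = 18
Result: 18:37

18:37


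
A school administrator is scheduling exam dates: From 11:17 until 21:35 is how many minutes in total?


Start time: 11:17 = 677 minutes from midnight
End time: 21:35 = 1295 minutes from midnight
Difference: 1295 - 677 = 618 minutes
That is 10 hours and 18 minutes

618


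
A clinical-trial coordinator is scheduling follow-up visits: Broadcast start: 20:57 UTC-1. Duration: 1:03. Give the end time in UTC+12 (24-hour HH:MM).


Start: 20:57 in UTC-1
Step 1 - add duration:
  minutes: 57 + 3 = 60 (carry 1h)
  hours: 20 + 1 + 1 = 22
  end in UTC-1: 22:00
Step 2 - convert UTC-1 -> UTC+12:
  offset difference: 12 - (-1) = 13 hours
  22 + (13) = 35 -> mod 24 = 11
Result: 11:00 in UTC+12

11:00


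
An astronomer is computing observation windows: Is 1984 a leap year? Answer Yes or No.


Year: 1984
Divisible by 4? 1984 / 4 = 496.0 -> Yes
Divisible by 100? 1984 / 100 = 19.84 -> No
Divisible by 4 but not 100, so it IS a leap year

Yes


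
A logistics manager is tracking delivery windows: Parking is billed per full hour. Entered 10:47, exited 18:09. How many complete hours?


Start: 10:47
End: 18:09
Hour difference: 18 - 10 = 8 hours
Minute difference: 9 - 47 = -38 minutes
Total minutes: 442
Complete hours: 442 / 60 = 7 (remainder 22)

7


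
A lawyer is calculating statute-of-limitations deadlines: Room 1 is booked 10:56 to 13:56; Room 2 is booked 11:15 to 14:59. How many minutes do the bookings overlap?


Interval A: [656, 836] minutes from midnight
Interval B: [675, 899] minutes from midnight
Overlap start = max(656, 675) = 675
Overlap end = min(836, 899) = 836
Overlap = 836 - 675 = 161 minutes

161


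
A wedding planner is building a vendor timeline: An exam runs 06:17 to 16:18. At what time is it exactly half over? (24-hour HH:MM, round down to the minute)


Start time: 06:17 = 377 minutes from midnight
End time: 16:18 = 978 minutes from midnight
Sum: 377 + 978 = 1355
Midpoint: 1355 / 2 = 677 minutes
Convert: 677 / 60 = 11 hours, 17 minutes
Result: 11:17

11:17


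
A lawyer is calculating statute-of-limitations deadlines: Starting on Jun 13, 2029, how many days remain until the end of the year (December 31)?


Start: June 13, 2029
End: December 31, 2029
Days left in June: 17
July: 31
August: 31
September: 30
October: 31
... plus remaining months
Sum of remaining months: 184
Total: 17 + 184 = 201

201


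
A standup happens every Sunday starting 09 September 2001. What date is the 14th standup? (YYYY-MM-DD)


First occurrence: 2001-09-09 (occurrence 1)
Each occurrence is 7 days after the previous.
Occurrence 14 is 13 weeks after the first.
13 weeks = 91 days
2001-09-09 + 91 days = 2001-12-09

2001-12-09


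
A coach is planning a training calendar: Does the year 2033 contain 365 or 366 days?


Year: 2033
Check leap year rules:
Divisible by 4? No
2033 is not a leap year
Days: 365

365


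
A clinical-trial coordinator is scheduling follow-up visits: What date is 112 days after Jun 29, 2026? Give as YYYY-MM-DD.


Start: 2026-06-29
Adding 112 days
Days remaining in June: 1
After June: 111 days still to add
July 2026: 31 days, 80 remaining
August 2026: 31 days, 49 remaining
September 2026: 30 days, 19 remaining
October 2026 has 31 days, need 19
Result: 2026-10-19

2026-10-19


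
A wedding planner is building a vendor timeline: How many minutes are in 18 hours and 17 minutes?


Hours: 18
Extra minutes: 17
Minutes per hour: 60
Hours to minutes: 18 x 60 = 1080
Total: 1080 + 17 = 1097

1097


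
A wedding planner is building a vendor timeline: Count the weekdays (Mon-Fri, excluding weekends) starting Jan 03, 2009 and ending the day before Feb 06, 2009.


Start: 2009-01-03 (Saturday)
End (exclusive): 2009-02-06 (Friday)
Total calendar days: 34
Full weeks: 34 // 7 = 4 -> 20 weekdays
Remaining 6 days starting on Saturday:
  Sat(-), Sun(-), Mon(w), Tue(w), Wed(w), Thu(w) -> 4 weekdays
Total business days: 20 + 4 = 24

24


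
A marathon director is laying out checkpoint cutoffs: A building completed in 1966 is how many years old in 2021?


Birth year: 1966
Current year: 2021
Age = current year - birth year
Age = 2021 - 1966 = 55

55


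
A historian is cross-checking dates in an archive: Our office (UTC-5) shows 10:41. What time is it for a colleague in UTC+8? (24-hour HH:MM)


Local time: 10:41 at UTC-5 (offset -5h)
Target zone: UTC+8 (offset 8h)
Difference: 8 - (-5) = 13 hours
Calculation: 10 + (13) = 23
Result: 23:41

23:41


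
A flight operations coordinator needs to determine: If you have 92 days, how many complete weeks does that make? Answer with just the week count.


Total days: 92
Days per week: 7
Division: 92 / 7 = 13 remainder 1
Complete weeks: 13
Remaining days: 1

13


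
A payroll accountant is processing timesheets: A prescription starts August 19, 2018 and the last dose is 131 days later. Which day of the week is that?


Start: 2018-08-19 (Sunday)
Step 1 - find target date: add 131 days
  2018-08-19 + 131 days = 2018-12-28
Step 2 - day of week:
  131 mod 7 = 5
  Sunday + 5 days -> Friday
Result: Friday (2018-12-28)

Friday


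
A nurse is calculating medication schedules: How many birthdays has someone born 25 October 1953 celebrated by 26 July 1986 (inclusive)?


Birth: 1953-10-25
Reference: 1986-07-26
Year difference: 1986 - 1953 = 33
Has birthday (10-25) occurred by 07-26? No
Birthday not yet reached this year -> subtract 1
Age in full years: 32

32


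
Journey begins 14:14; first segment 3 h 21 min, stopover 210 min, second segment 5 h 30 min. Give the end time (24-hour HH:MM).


Depart: 14:14
Leg 1: +201 min -> 17:35
Layover: +210 min -> 21:05
Leg 2: +330 min -> 02:35
Total travel: 741 minutes = 12h 21m
Arrival: 02:35

02:35


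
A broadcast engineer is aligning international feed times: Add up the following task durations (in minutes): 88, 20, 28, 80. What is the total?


Durations: 88, 20, 28, 80
Running sum: 88
+ 20 = 108
+ 28 = 136
+ 80 = 216
Total duration: 216 minutes
That is 3 hours and 36 minutes

216


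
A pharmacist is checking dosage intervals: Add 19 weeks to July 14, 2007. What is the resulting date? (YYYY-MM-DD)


Start: 2007-07-14
Weeks to add: 19
Convert to days: 19 x 7 = 133 days
Add 133 days to 2007-07-14
Result: 2007-11-24

2007-11-24


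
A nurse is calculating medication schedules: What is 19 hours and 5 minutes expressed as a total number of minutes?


Hours: 19
Minutes: 5
Convert hours to minutes: 19 x 60 = 1140
Add remaining minutes: 1140 + 5 = 1145

1145


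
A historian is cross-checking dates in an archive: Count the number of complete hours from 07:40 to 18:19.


Start: 07:40
End: 18:19
Hour difference: 18 - 7 = 11 hours
Minute difference: 19 - 40 = -21 minutes
Total minutes: 639
Complete hours: 639 / 60 = 10 (remainder 39)

10


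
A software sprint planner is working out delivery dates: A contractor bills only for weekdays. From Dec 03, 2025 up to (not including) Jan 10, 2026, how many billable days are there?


Start: 2025-12-03 (Wednesday)
End (exclusive): 2026-01-10 (Saturday)
Total calendar days: 38
Full weeks: 38 // 7 = 5 -> 25 weekdays
Remaining 3 days starting on Wednesday:
  Wed(w), Thu(w), Fri(w) -> 3 weekdays
Total business days: 25 + 3 = 28

28


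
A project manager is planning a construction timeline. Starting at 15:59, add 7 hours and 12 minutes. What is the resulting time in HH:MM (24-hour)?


Start time: 15:59
Adding: 7 hours 12 minutes
Minutes: 59 + 12 = 71
Minute overflow: 71 >= 60, so carry 1 hour, minutes = 11
Hours: 15 + 7 + 1 = 23
Result: 23:11

23:11


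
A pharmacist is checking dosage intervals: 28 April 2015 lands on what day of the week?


Date: 2015-04-28
January 1, 2015 is a Thursday
Day of year: 118
Offset from Jan 1: 117 days
117 mod 7 = 5
Result: Tuesday

Tuesday


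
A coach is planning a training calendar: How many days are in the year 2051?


Year: 2051
Check leap year rules:
Divisible by 4? No
2051 is not a leap year
Days: 365

365


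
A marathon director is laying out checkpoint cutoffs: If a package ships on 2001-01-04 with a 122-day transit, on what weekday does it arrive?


Start: 2001-01-04 (Thursday)
Step 1 - find target date: add 122 days
  2001-01-04 + 122 days = 2001-05-06
Step 2 - day of week:
  122 mod 7 = 3
  Thursday + 3 days -> Sunday
Result: Sunday (2001-05-06)

Sunday


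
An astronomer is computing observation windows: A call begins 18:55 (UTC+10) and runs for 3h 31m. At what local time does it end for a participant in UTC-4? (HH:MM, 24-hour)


Start: 18:55 in UTC+10
Step 1 - add duration:
  minutes: 55 + 31 = 86 (carry 1h)
  hours: 18 + 3 + 1 = 22
  end in UTC+10: 22:26
Step 2 - convert UTC+10 -> UTC-4:
  offset difference: -4 - (10) = -14 hours
  22 + (-14) = 8 -> mod 24 = 8
Result: 08:26 in UTC-4

08:26


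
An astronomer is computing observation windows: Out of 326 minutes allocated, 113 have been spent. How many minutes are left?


Total budget: 326 minutes
Time used: 113 minutes
Remaining: 326 - 113 = 213 minutes
Percent used: 34.7%
Percent remaining: 65.3%

213


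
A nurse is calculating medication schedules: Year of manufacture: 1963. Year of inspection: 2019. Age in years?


Birth year: 1963
Current year: 2019
Age = current year - birth year
Age = 2019 - 1963 = 56

56


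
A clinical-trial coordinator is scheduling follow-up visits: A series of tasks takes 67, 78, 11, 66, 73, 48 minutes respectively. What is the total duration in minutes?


Durations: 67, 78, 11, 66, 73, 48
Running sum: 67
+ 78 = 145
+ 11 = 156
+ 66 = 222
+ 73 = 295
+ 48 = 343
Total duration: 343 minutes
That is 5 hours and 43 minutes

343


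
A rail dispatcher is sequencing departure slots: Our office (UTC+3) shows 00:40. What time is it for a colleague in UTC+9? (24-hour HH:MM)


Local time: 00:40 at UTC+3 (offset 3h)
Target zone: UTC+9 (offset 9h)
Difference: 9 - (3) = 6 hours
Calculation: 0 + (6) = 6
Result: 06:40

06:40


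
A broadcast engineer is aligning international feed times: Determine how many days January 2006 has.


Month: January
Year: 2006
January is a 31-day month
Total: 31 days

31


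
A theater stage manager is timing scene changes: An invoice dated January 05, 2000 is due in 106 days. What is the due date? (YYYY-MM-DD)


Start: 2000-01-05
Adding 106 days
Days remaining in January: 26
After January: 80 days still to add
February 2000: 29 days, 51 remaining
March 2000: 31 days, 20 remaining
April 2000 has 30 days, need 20
Result: 2000-04-20

2000-04-20


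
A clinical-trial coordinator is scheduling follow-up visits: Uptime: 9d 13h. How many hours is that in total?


Days: 9
Extra hours: 13
Hours per day: 24
Days to hours: 9 x 24 = 216
Total: 216 + 13 = 229

229


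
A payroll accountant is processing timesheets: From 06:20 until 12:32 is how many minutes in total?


Start time: 06:20 = 380 minutes from midnight
End time: 12:32 = 752 minutes from midnight
Difference: 752 - 380 = 372 minutes
That is 6 hours and 12 minutes

372


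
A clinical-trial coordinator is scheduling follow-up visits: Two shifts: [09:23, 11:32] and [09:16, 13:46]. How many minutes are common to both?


Interval A: [563, 692] minutes from midnight
Interval B: [556, 826] minutes from midnight
Overlap start = max(563, 556) = 563
Overlap end = min(692, 826) = 692
Overlap = 692 - 563 = 129 minutes

129


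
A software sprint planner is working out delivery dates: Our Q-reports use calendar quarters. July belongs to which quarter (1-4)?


Month: July (month 7)
Q1: January-March (months 1-3)
Q2: April-June (months 4-6)
Q3: July-September (months 7-9)
Q4: October-December (months 10-12)
Month 7 falls in Q3

3


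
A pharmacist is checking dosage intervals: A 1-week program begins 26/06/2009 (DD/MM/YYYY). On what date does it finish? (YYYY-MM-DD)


Start: 2009-06-26
Weeks to add: 1
Convert to days: 1 x 7 = 7 days
Add 7 days to 2009-06-26
Result: 2009-07-03

2009-07-03


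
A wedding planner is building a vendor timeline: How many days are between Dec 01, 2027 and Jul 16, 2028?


Start date: 2027-12-01
End date: 2028-07-16
Dec 2027: +31 days
Jan 2028: +31 days
Feb 2028: +29 days
... (5 more months)
Total: 228 days

228


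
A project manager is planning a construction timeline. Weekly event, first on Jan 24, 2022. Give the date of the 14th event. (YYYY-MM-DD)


First occurrence: 2022-01-24 (occurrence 1)
Each occurrence is 7 days after the previous.
Occurrence 14 is 13 weeks after the first.
13 weeks = 91 days
2022-01-24 + 91 days = 2022-04-25

2022-04-25


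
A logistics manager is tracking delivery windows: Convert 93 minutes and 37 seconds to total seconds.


Minutes: 93
Extra seconds: 37
Seconds per minute: 60
Minutes to seconds: 93 x 60 = 5580
Total: 5580 + 37 = 5617

5617


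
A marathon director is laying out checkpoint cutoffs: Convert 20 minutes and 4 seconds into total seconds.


Minutes: 20
Seconds: 4
Convert minutes to seconds: 20 x 60 = 1200
Add remaining seconds: 1200 + 4 = 1204

1204


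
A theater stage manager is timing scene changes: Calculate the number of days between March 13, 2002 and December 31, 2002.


Start: March 13, 2002
End: December 31, 2002
Days left in March: 18
April: 30
May: 31
June: 30
July: 31
... plus remaining months
Sum of remaining months: 275
Total: 18 + 275 = 293

293


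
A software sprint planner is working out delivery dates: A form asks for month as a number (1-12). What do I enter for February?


Calendar month order:
1. January
2. February <--
3. March
February is month number 2

2


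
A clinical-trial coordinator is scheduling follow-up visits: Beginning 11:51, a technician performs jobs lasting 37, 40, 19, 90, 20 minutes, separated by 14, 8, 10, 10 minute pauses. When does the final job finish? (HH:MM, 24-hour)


Start: 11:51 = 711 min from midnight
  after task 1 (37 min): 12:28
  after break (14 min): 12:42
  after task 2 (40 min): 13:22
  after break (8 min): 13:30
  after task 3 (19 min): 13:49
  after break (10 min): 13:59
  after task 4 (90 min): 15:29
  after break (10 min): 15:39
  after task 5 (20 min): 15:59
Total elapsed: 248 minutes
End time: 15:59

15:59


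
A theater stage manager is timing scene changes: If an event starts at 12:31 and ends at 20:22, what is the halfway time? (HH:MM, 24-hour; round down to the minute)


Start time: 12:31 = 751 minutes from midnight
End time: 20:22 = 1222 minutes from midnight
Sum: 751 + 1222 = 1973
Midpoint: 1973 / 2 = 986 minutes
Convert: 986 / 60 = 16 hours, 26 minutes
Result: 16:26

16:26


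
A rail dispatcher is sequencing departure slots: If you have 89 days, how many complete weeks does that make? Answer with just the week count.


Total days: 89
Days per week: 7
Division: 89 / 7 = 12 remainder 5
Complete weeks: 12
Remaining days: 5

12


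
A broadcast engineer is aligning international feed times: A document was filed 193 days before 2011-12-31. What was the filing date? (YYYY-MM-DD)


Start: 2011-12-31
Subtracting 193 days
Days already passed in December: 31
After going back through December: 162 more days to subtract
November 2011: 30 days, 132 remaining
October 2011: 31 days, 101 remaining
September 2011: 30 days, 71 remaining
August 2011: 31 days, 40 remaining
Result: 2011-06-21

2011-06-21


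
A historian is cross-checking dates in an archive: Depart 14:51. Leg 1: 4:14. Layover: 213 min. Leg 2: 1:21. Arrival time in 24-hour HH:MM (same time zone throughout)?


Depart: 14:51
Leg 1: +254 min -> 19:05
Layover: +213 min -> 22:38
Leg 2: +81 min -> 23:59
Total travel: 548 minutes = 9h 8m
Arrival: 23:59

23:59


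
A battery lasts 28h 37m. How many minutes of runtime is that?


Hours: 28
Extra minutes: 37
Minutes per hour: 60
Hours to minutes: 28 x 60 = 1680
Total: 1680 + 37 = 1717

1717


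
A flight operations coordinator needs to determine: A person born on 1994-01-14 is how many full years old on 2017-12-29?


Birth: 1994-01-14
Reference: 2017-12-29
Year difference: 2017 - 1994 = 23
Has birthday (01-14) occurred by 12-29? Yes
Age in full years: 23

23


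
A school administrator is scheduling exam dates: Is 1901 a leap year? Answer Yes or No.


Year: 1901
Divisible by 4? 1901 / 4 = 475.25 -> No
Not divisible by 4, so NOT a leap year

No


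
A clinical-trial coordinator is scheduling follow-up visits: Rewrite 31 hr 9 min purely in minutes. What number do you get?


Hours: 31
Extra minutes: 9
Minutes per hour: 60
Hours to minutes: 31 x 60 = 1860
Total: 1860 + 9 = 1869

1869


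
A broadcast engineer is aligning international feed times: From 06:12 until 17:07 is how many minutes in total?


Start time: 06:12 = 372 minutes from midnight
End time: 17:07 = 1027 minutes from midnight
Difference: 1027 - 372 = 655 minutes
That is 10 hours and 55 minutes

655


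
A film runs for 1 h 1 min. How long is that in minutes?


Hours: 1
Minutes: 1
Convert hours to minutes: 1 x 60 = 60
Add remaining minutes: 60 + 1 = 61

61


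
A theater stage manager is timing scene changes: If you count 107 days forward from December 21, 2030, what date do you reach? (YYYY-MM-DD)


Start: 2030-12-21
Adding 107 days
Days remaining in December: 10
After December: 97 days still to add
January 2031: 31 days, 66 remaining
February 2031: 28 days, 38 remaining
March 2031: 31 days, 7 remaining
April 2031 has 30 days, need 7
Result: 2031-04-07

2031-04-07


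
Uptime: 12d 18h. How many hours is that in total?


Days: 12
Extra hours: 18
Hours per day: 24
Days to hours: 12 x 24 = 288
Total: 288 + 18 = 306

306


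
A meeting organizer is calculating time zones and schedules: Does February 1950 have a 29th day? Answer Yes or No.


Year: 1950
Divisible by 4? 1950 / 4 = 487.5 -> No
Not divisible by 4, so NOT a leap year

No


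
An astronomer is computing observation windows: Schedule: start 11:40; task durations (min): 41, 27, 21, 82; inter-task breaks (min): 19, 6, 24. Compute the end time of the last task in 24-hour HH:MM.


Start: 11:40 = 700 min from midnight
  after task 1 (41 min): 12:21
  after break (19 min): 12:40
  after task 2 (27 min): 13:07
  after break (6 min): 13:13
  after task 3 (21 min): 13:34
  after break (24 min): 13:58
  after task 4 (82 min): 15:20
Total elapsed: 220 minutes
End time: 15:20

15:20


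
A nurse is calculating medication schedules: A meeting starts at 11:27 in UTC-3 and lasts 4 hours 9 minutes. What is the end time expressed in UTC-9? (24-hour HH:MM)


Start: 11:27 in UTC-3
Step 1 - add duration:
  minutes: 27 + 9 = 36
  hours: 11 + 4 + 0 = 15
  end in UTC-3: 15:36
Step 2 - convert UTC-3 -> UTC-9:
  offset difference: -9 - (-3) = -6 hours
  15 + (-6) = 9 -> mod 24 = 9
Result: 09:36 in UTC-9

09:36


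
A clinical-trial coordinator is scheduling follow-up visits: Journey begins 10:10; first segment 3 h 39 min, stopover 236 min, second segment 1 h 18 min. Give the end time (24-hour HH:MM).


Depart: 10:10
Leg 1: +219 min -> 13:49
Layover: +236 min -> 17:45
Leg 2: +78 min -> 19:03
Total travel: 533 minutes = 8h 53m
Arrival: 19:03

19:03


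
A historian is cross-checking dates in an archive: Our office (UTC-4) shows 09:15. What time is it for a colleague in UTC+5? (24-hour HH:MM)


Local time: 09:15 at UTC-4 (offset -4h)
Target zone: UTC+5 (offset 5h)
Difference: 5 - (-4) = 9 hours
Calculation: 9 + (9) = 18
Result: 18:15

18:15


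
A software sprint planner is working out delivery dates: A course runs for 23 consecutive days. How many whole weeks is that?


Total days: 23
Days per week: 7
Division: 23 / 7 = 3 remainder 2
Complete weeks: 3
Remaining days: 2

3


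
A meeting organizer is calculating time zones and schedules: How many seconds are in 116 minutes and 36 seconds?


Minutes: 116
Extra seconds: 36
Seconds per minute: 60
Minutes to seconds: 116 x 60 = 6960
Total: 6960 + 36 = 6996

6996


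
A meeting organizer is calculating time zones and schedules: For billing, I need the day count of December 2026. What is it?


Month: December
Year: 2026
December is a 31-day month
Total: 31 days

31


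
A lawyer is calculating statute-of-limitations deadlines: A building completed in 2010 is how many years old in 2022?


Birth year: 2010
Current year: 2022
Age = current year - birth year
Age = 2022 - 2010 = 12

12


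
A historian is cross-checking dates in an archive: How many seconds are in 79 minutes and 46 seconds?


Minutes: 79
Seconds: 46
Convert minutes to seconds: 79 x 60 = 4740
Add remaining seconds: 4740 + 46 = 4786

4786


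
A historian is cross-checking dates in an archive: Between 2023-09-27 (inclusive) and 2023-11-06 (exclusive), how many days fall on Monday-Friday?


Start: 2023-09-27 (Wednesday)
End (exclusive): 2023-11-06 (Monday)
Total calendar days: 40
Full weeks: 40 // 7 = 5 -> 25 weekdays
Remaining 5 days starting on Wednesday:
  Wed(w), Thu(w), Fri(w), Sat(-), Sun(-) -> 3 weekdays
Total business days: 25 + 3 = 28

28


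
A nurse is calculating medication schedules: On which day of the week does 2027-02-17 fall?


Date: 2027-02-17
January 1, 2027 is a Friday
Day of year: 48
Offset from Jan 1: 47 days
47 mod 7 = 5
Result: Wednesday

Wednesday


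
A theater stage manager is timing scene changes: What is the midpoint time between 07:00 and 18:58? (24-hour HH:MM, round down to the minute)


Start time: 07:00 = 420 minutes from midnight
End time: 18:58 = 1138 minutes from midnight
Sum: 420 + 1138 = 1558
Midpoint: 1558 / 2 = 779 minutes
Convert: 779 / 60 = 12 hours, 59 minutes
Result: 12:59

12:59


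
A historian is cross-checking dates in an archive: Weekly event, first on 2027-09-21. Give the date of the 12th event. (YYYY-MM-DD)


First occurrence: 2027-09-21 (occurrence 1)
Each occurrence is 7 days after the previous.
Occurrence 12 is 11 weeks after the first.
11 weeks = 77 days
2027-09-21 + 77 days = 2027-12-07

2027-12-07


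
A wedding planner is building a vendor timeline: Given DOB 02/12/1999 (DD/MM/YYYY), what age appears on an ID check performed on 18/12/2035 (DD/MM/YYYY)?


Birth: 1999-12-02
Reference: 2035-12-18
Year difference: 2035 - 1999 = 36
Has birthday (12-02) occurred by 12-18? Yes
Age in full years: 36

36


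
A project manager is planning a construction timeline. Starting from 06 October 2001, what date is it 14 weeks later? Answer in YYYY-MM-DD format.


Start: 2001-10-06
Weeks to add: 14
Convert to days: 14 x 7 = 98 days
Add 98 days to 2001-10-06
Result: 2002-01-12

2002-01-12


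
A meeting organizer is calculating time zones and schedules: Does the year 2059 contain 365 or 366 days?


Year: 2059
Check leap year rules:
Divisible by 4? No
2059 is not a leap year
Days: 365

365


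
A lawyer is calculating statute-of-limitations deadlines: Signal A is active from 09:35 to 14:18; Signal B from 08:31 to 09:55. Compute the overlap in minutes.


Interval A: [575, 858] minutes from midnight
Interval B: [511, 595] minutes from midnight
Overlap start = max(575, 511) = 575
Overlap end = min(858, 595) = 595
Overlap = 595 - 575 = 20 minutes

20


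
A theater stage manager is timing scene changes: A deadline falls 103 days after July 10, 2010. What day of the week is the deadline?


Start: 2010-07-10 (Saturday)
Step 1 - find target date: add 103 days
  2010-07-10 + 103 days = 2010-10-21
Step 2 - day of week:
  103 mod 7 = 5
  Saturday + 5 days -> Thursday
Result: Thursday (2010-10-21)

Thursday


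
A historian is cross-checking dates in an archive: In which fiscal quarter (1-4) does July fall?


Month: July (month 7)
Q1: January-March (months 1-3)
Q2: April-June (months 4-6)
Q3: July-September (months 7-9)
Q4: October-December (months 10-12)
Month 7 falls in Q3

3


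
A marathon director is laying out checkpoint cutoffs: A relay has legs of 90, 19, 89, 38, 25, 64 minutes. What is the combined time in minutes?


Durations: 90, 19, 89, 38, 25, 64
Running sum: 90
+ 19 = 109
+ 89 = 198
+ 38 = 236
+ 25 = 261
+ 64 = 325
Total duration: 325 minutes
That is 5 hours and 25 minutes

325


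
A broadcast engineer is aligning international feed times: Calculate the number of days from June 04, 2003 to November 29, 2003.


Start date: 2003-06-04
End date: 2003-11-29
Jun 2003: +27 days
Jul 2003: +31 days
Aug 2003: +31 days
... (3 more months)
Total: 178 days

178


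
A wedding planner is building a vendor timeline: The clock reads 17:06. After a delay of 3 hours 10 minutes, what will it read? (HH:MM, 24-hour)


Start time: 17:06
Adding: 3 hours 10 minutes
Minutes: 6 + 10 = 16
Hours: 17 + 3 + 0 = 20
Result: 20:16

20:16


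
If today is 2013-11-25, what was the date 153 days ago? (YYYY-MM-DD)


Start: 2013-11-25
Subtracting 153 days
Days already passed in November: 25
After going back through November: 128 more days to subtract
October 2013: 31 days, 97 remaining
September 2013: 30 days, 67 remaining
August 2013: 31 days, 36 remaining
July 2013: 31 days, 5 remaining
Result: 2013-06-25

2013-06-25


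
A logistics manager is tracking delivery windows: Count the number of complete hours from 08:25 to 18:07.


Start: 08:25
End: 18:07
Hour difference: 18 - 8 = 10 hours
Minute difference: 7 - 25 = -18 minutes
Total minutes: 582
Complete hours: 582 / 60 = 9 (remainder 42)

9


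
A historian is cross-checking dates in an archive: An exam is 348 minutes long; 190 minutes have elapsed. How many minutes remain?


Total budget: 348 minutes
Time used: 190 minutes
Remaining: 348 - 190 = 158 minutes
Percent used: 54.6%
Percent remaining: 45.4%

158


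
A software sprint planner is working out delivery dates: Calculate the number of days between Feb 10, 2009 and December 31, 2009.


Start: February 10, 2009
End: December 31, 2009
Days left in February: 18
March: 31
April: 30
May: 31
June: 30
... plus remaining months
Sum of remaining months: 306
Total: 18 + 306 = 324

324


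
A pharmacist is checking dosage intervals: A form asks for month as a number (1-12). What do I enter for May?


Calendar month order:
4. April
5. May <--
6. June
May is month number 5

5


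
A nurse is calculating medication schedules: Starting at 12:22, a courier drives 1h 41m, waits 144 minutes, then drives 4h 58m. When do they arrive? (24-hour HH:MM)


Depart: 12:22
Leg 1: +101 min -> 14:03
Layover: +144 min -> 16:27
Leg 2: +298 min -> 21:25
Total travel: 543 minutes = 9h 3m
Arrival: 21:25

21:25


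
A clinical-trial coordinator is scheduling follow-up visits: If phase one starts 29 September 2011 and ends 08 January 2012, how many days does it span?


Start date: 2011-09-29
End date: 2012-01-08
Sep 2011: +2 days
Oct 2011: +31 days
Nov 2011: +30 days
Dec 2011: +31 days
Jan 2012: +7 days
Total: 101 days

101


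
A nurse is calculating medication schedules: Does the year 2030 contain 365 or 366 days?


Year: 2030
Check leap year rules:
Divisible by 4? No
2030 is not a leap year
Days: 365

365


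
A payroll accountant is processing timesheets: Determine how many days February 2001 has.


Month: February
Year: 2001
2001 is not a leap year
February has 28 days
Total: 28 days

28


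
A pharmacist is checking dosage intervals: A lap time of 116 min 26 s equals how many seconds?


Minutes: 116
Seconds: 26
Convert minutes to seconds: 116 x 60 = 6960
Add remaining seconds: 6960 + 26 = 6986

6986


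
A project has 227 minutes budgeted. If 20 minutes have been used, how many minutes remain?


Total budget: 227 minutes
Time used: 20 minutes
Remaining: 227 - 20 = 207 minutes
Percent used: 8.8%
Percent remaining: 91.2%

207


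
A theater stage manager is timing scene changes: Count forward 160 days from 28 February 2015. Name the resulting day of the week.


Start: 2015-02-28 (Saturday)
Step 1 - find target date: add 160 days
  2015-02-28 + 160 days = 2015-08-07
Step 2 - day of week:
  160 mod 7 = 6
  Saturday + 6 days -> Friday
Result: Friday (2015-08-07)

Friday


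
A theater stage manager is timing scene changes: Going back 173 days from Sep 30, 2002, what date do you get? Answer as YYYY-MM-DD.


Start: 2002-09-30
Subtracting 173 days
Days already passed in September: 30
After going back through September: 143 more days to subtract
August 2002: 31 days, 112 remaining
July 2002: 31 days, 81 remaining
June 2002: 30 days, 51 remaining
May 2002: 31 days, 20 remaining
Result: 2002-04-10

2002-04-10


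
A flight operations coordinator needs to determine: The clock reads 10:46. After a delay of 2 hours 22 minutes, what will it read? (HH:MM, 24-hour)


Start time: 10:46
Adding: 2 hours 22 minutes
Minutes: 46 + 22 = 68
Minute overflow: 68 >= 60, so carry 1 hour, minutes = 8
Hours: 10 + 2 + 1 = 13
Result: 13:08

13:08


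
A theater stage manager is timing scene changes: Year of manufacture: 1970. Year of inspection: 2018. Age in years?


Birth year: 1970
Current year: 2018
Age = current year - birth year
Age = 2018 - 1970 = 48

48


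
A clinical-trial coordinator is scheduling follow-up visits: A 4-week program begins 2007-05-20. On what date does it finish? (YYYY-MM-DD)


Start: 2007-05-20
Weeks to add: 4
Convert to days: 4 x 7 = 28 days
Add 28 days to 2007-05-20
Result: 2007-06-17

2007-06-17


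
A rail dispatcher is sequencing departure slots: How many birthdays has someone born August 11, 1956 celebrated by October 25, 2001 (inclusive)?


Birth: 1956-08-11
Reference: 2001-10-25
Year difference: 2001 - 1956 = 45
Has birthday (08-11) occurred by 10-25? Yes
Age in full years: 45

45


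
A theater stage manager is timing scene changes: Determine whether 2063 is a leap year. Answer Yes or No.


Year: 2063
Divisible by 4? 2063 / 4 = 515.75 -> No
Not divisible by 4, so NOT a leap year

No


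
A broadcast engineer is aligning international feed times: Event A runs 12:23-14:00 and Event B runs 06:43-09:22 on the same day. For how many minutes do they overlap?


Interval A: [743, 840] minutes from midnight
Interval B: [403, 562] minutes from midnight
Overlap start = max(743, 403) = 743
Overlap end = min(840, 562) = 562
End <= start, so the intervals do not overlap: 0 minutes

0


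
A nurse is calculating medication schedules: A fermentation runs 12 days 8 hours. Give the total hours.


Days: 12
Extra hours: 8
Hours per day: 24
Days to hours: 12 x 24 = 288
Total: 288 + 8 = 296

296


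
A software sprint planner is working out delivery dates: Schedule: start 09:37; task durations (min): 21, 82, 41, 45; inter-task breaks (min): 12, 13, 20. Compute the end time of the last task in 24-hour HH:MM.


Start: 09:37 = 577 min from midnight
  after task 1 (21 min): 09:58
  after break (12 min): 10:10
  after task 2 (82 min): 11:32
  after break (13 min): 11:45
  after task 3 (41 min): 12:26
  after break (20 min): 12:46
  after task 4 (45 min): 13:31
Total elapsed: 234 minutes
End time: 13:31

13:31


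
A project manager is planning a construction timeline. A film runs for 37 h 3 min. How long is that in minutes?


Hours: 37
Minutes: 3
Convert hours to minutes: 37 x 60 = 2220
Add remaining minutes: 2220 + 3 = 2223

2223


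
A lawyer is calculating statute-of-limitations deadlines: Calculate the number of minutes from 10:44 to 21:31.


Start time: 10:44 = 644 minutes from midnight
End time: 21:31 = 1291 minutes from midnight
Difference: 1291 - 644 = 647 minutes
That is 10 hours and 47 minutes

647
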